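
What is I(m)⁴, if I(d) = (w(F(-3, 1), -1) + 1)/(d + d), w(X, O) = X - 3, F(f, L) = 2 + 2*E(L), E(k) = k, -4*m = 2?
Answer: 16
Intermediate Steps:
m = -½ (m = -¼*2 = -½ ≈ -0.50000)
F(f, L) = 2 + 2*L
w(X, O) = -3 + X
I(d) = 1/d (I(d) = ((-3 + (2 + 2*1)) + 1)/(d + d) = ((-3 + (2 + 2)) + 1)/((2*d)) = ((-3 + 4) + 1)*(1/(2*d)) = (1 + 1)*(1/(2*d)) = 2*(1/(2*d)) = 1/d)
I(m)⁴ = (1/(-½))⁴ = (-2)⁴ = 16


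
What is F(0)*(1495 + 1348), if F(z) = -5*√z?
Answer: 0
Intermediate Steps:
F(0)*(1495 + 1348) = (-5*√0)*(1495 + 1348) = -5*0*2843 = 0*2843 = 0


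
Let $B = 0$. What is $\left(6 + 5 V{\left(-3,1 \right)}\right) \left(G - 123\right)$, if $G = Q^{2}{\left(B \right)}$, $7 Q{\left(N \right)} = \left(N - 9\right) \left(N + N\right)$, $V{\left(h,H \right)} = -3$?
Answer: $1107$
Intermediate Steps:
$Q{\left(N \right)} = \frac{2 N \left(-9 + N\right)}{7}$ ($Q{\left(N \right)} = \frac{\left(N - 9\right) \left(N + N\right)}{7} = \frac{\left(N - 9\right) 2 N}{7} = \frac{\left(-9 + N\right) 2 N}{7} = \frac{2 N \left(-9 + N\right)}{7}$)
$G = 0$ ($G = \left(\frac{2}{7} \cdot 0 \left(-9 + 0\right)\right)^{2} = \left(\frac{2}{7} \cdot 0 \left(-9\right)\right)^{2} = 0^{2} = 0$)
$\left(6 + 5 V{\left(-3,1 \right)}\right) \left(G - 123\right) = \left(6 + 5 \left(-3\right)\right) \left(0 - 123\right) = \left(6 - 15\right) \left(-123\right) = \left(-9\right) \left(-123\right) = 1107$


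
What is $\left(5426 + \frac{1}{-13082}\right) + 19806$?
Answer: $\frac{330085023}{13082} \approx 25232.0$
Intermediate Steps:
$\left(5426 + \frac{1}{-13082}\right) + 19806 = \left(5426 - \frac{1}{13082}\right) + 19806 = \frac{70982931}{13082} + 19806 = \frac{330085023}{13082}$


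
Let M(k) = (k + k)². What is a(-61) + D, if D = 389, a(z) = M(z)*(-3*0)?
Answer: 389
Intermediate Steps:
M(k) = 4*k² (M(k) = (2*k)² = 4*k²)
a(z) = 0 (a(z) = (4*z²)*(-3*0) = (4*z²)*0 = 0)
a(-61) + D = 0 + 389 = 389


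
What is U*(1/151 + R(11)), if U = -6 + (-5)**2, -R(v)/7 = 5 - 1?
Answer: -80313/151 ≈ -531.87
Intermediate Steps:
R(v) = -28 (R(v) = -7*(5 - 1) = -7*4 = -28)
U = 19 (U = -6 + 25 = 19)
U*(1/151 + R(11)) = 19*(1/151 - 28) = 19*(-4227/151) = -80313/151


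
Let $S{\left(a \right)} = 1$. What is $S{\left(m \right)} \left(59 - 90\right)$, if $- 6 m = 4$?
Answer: $-31$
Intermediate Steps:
$m = - \frac{2}{3}$ ($m = \left(- \frac{1}{6}\right) 4 = - \frac{2}{3} \approx -0.66667$)
$S{\left(m \right)} \left(59 - 90\right) = 1 \left(59 - 90\right) = 1 \left(-31\right) = -31$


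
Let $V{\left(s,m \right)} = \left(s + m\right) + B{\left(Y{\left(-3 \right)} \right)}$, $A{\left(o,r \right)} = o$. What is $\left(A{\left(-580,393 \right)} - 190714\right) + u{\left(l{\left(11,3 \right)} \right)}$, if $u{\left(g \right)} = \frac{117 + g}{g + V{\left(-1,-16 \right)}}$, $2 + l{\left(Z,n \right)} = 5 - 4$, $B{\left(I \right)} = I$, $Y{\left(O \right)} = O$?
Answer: $- \frac{4017290}{21} \approx -1.913 \cdot 10^{5}$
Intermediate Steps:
$l{\left(Z,n \right)} = -1$ ($l{\left(Z,n \right)} = -2 + \left(5 - 4\right) = -2 + 1 = -1$)
$V{\left(s,m \right)} = -3 + m + s$ ($V{\left(s,m \right)} = \left(s + m\right) - 3 = \left(m + s\right) - 3 = -3 + m + s$)
$u{\left(g \right)} = \frac{117 + g}{-20 + g}$ ($u{\left(g \right)} = \frac{117 + g}{g - 20} = \frac{117 + g}{-20 + g}$)
$\left(A{\left(-580,393 \right)} - 190714\right) + u{\left(l{\left(11,3 \right)} \right)} = \left(-580 - 190714\right) + \frac{117 - 1}{-20 - 1} = -191294 + \frac{1}{-21} \cdot 116 = -191294 - \frac{116}{21} = - \frac{4017290}{21}$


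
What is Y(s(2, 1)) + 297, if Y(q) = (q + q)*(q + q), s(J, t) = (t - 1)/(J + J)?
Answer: 297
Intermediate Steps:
s(J, t) = (-1 + t)/(2*J) (s(J, t) = (-1 + t)/((2*J)) = (-1 + t)*(1/(2*J)) = (-1 + t)/(2*J))
Y(q) = 4*q**2 (Y(q) = (2*q)*(2*q) = 4*q**2)
Y(s(2, 1)) + 297 = 4*((1/2)*(-1 + 1)/2)**2 + 297 = 4*((1/2)*(1/2)*0)**2 + 297 = 4*0**2 + 297 = 4*0 + 297 = 0 + 297 = 297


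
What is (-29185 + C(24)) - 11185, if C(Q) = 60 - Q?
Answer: -40334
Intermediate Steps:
(-29185 + C(24)) - 11185 = (-29185 + (60 - 1*24)) - 11185 = (-29185 + (60 - 24)) - 11185 = (-29185 + 36) - 11185 = -29149 - 11185 = -40334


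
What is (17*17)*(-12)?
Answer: -3468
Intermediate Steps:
(17*17)*(-12) = 289*(-12) = -3468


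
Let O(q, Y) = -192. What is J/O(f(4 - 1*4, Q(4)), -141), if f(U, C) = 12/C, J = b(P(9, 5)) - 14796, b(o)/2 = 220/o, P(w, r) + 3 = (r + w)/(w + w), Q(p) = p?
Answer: 2499/32 ≈ 78.094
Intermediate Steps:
P(w, r) = -3 + (r + w)/(2*w) (P(w, r) = -3 + (r + w)/(w + w) = -3 + (r + w)/((2*w)) = -3 + (r + w)*(1/(2*w)) = -3 + (r + w)/(2*w))
b(o) = 440/o (b(o) = 2*(220/o) = 440/o)
J = -14994 (J = 440/(((1/2)*(5 - 5*9)/9)) - 14796 = 440/(((1/2)*(1/9)*(5 - 45))) - 14796 = 440/(((1/2)*(1/9)*(-40))) - 14796 = 440/(-20/9) - 14796 = 440*(-9/20) - 14796 = -198 - 14796 = -14994)
J/O(f(4 - 1*4, Q(4)), -141) = -14994/(-192) = -14994*(-1/192) = 2499/32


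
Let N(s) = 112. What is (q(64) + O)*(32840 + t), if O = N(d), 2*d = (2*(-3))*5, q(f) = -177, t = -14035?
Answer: -1222325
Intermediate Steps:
d = -15 (d = ((2*(-3))*5)/2 = (-6*5)/2 = (1/2)*(-30) = -15)
O = 112
(q(64) + O)*(32840 + t) = (-177 + 112)*(32840 - 14035) = -65*18805 = -1222325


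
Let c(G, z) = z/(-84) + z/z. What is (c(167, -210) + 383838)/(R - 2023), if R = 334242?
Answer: 767683/664438 ≈ 1.1554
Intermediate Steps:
c(G, z) = 1 - z/84 (c(G, z) = z*(-1/84) + 1 = -z/84 + 1 = 1 - z/84)
(c(167, -210) + 383838)/(R - 2023) = ((1 - 1/84*(-210)) + 383838)/(334242 - 2023) = ((1 + 5/2) + 383838)/332219 = (7/2 + 383838)*(1/332219) = (767683/2)*(1/332219) = 767683/664438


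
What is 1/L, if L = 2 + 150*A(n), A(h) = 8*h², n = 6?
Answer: 1/43202 ≈ 2.3147e-5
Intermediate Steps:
L = 43202 (L = 2 + 150*(8*6²) = 2 + 150*(8*36) = 2 + 150*288 = 2 + 43200 = 43202)
1/L = 1/43202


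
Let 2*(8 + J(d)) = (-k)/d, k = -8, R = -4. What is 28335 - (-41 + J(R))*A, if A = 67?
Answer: 31685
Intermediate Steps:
J(d) = -8 + 4/d (J(d) = -8 + ((-1*(-8))/d)/2 = -8 + (8/d)/2 = -8 + 4/d)
28335 - (-41 + J(R))*A = 28335 - (-41 + (-8 + 4/(-4)))*67 = 28335 - (-41 + (-8 + 4*(-¼)))*67 = 28335 - (-41 + (-8 - 1))*67 = 28335 - (-41 - 9)*67 = 28335 - (-50)*67 = 28335 - 1*(-3350) = 28335 + 3350 = 31685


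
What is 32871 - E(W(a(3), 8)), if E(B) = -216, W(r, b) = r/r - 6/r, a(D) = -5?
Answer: 33087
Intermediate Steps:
W(r, b) = 1 - 6/r
32871 - E(W(a(3), 8)) = 32871 - 1*(-216) = 32871 + 216 = 33087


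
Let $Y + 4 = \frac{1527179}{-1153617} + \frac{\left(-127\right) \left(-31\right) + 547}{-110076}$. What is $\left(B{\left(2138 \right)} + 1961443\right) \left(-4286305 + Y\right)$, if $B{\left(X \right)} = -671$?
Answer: $- \frac{88937261277527209855660}{10582128741} \approx -8.4045 \cdot 10^{12}$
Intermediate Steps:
$Y = - \frac{56768396150}{10582128741}$ ($Y = -4 + \left(\frac{1527179}{-1153617} + \frac{\left(-127\right) \left(-31\right) + 547}{-110076}\right) = -4 + \left(1527179 \left(- \frac{1}{1153617}\right) + \left(3937 + 547\right) \left(- \frac{1}{110076}\right)\right) = -4 + \left(- \frac{1527179}{1153617} + 4484 \left(- \frac{1}{110076}\right)\right) = -4 - \frac{14439881186}{10582128741} = - \frac{56768396150}{10582128741} \approx -5.3646$)
$\left(B{\left(2138 \right)} + 1961443\right) \left(-4286305 + Y\right) = \left(-671 + 1961443\right) \left(-4286305 - \frac{56768396150}{10582128741}\right) = 1960772 \left(- \frac{45358288101588155}{10582128741}\right) = - \frac{88937261277527209855660}{10582128741}$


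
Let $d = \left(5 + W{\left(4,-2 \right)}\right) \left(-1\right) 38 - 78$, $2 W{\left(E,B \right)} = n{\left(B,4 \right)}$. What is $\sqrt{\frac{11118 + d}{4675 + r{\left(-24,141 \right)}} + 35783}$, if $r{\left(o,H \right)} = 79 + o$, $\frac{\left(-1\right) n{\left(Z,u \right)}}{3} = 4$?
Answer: $\frac{\sqrt{200155469910}}{2365} \approx 189.17$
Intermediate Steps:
$n{\left(Z,u \right)} = -12$ ($n{\left(Z,u \right)} = \left(-3\right) 4 = -12$)
$W{\left(E,B \right)} = -6$ ($W{\left(E,B \right)} = \frac{1}{2} \left(-12\right) = -6$)
$d = -40$ ($d = \left(5 - 6\right) \left(-1\right) 38 - 78 = \left(-1\right) \left(-1\right) 38 - 78 = 1 \cdot 38 - 78 = 38 - 78 = -40$)
$\sqrt{\frac{11118 + d}{4675 + r{\left(-24,141 \right)}} + 35783} = \sqrt{\frac{11118 - 40}{4675 + \left(79 - 24\right)} + 35783} = \sqrt{\frac{11078}{4675 + 55} + 35783} = \sqrt{\frac{11078}{4730} + 35783} = \sqrt{11078 \cdot \frac{1}{4730} + 35783} = \sqrt{\frac{5539}{2365} + 35783} = \sqrt{\frac{84632334}{2365}} = \frac{\sqrt{200155469910}}{2365}$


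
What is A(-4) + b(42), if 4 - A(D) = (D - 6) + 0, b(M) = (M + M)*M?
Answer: 3542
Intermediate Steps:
b(M) = 2*M² (b(M) = (2*M)*M = 2*M²)
A(D) = 10 - D (A(D) = 4 - ((D - 6) + 0) = 4 - ((-6 + D) + 0) = 4 - (-6 + D) = 4 + (6 - D) = 10 - D)
A(-4) + b(42) = (10 - 1*(-4)) + 2*42² = (10 + 4) + 2*1764 = 14 + 3528 = 3542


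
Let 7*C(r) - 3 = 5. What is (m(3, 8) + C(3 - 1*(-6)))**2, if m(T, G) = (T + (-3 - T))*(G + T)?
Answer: 49729/49 ≈ 1014.9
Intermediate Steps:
C(r) = 8/7 (C(r) = 3/7 + (1/7)*5 = 3/7 + 5/7 = 8/7)
m(T, G) = -3*G - 3*T (m(T, G) = -3*(G + T) = -3*G - 3*T)
(m(3, 8) + C(3 - 1*(-6)))**2 = ((-3*8 - 3*3) + 8/7)**2 = ((-24 - 9) + 8/7)**2 = (-33 + 8/7)**2 = (-223/7)**2 = 49729/49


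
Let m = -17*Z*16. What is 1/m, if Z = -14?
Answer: 1/3808 ≈ 0.00026261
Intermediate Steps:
m = 3808 (m = -17*(-14)*16 = 238*16 = 3808)
1/m = 1/3808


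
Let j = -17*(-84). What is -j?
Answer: -1428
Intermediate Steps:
j = 1428
-j = -1*1428 = -1428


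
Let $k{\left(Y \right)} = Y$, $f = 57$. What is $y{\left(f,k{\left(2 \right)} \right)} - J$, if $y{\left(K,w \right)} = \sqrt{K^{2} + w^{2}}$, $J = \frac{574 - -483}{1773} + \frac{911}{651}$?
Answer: $- \frac{767770}{384741} + \sqrt{3253} \approx 55.04$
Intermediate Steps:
$J = \frac{767770}{384741}$ ($J = \left(574 + 483\right) \frac{1}{1773} + 911 \cdot \frac{1}{651} = 1057 \cdot \frac{1}{1773} + \frac{911}{651} = \frac{1057}{1773} + \frac{911}{651} = \frac{767770}{384741} \approx 1.9956$)
$y{\left(f,k{\left(2 \right)} \right)} - J = \sqrt{57^{2} + 2^{2}} - \frac{767770}{384741} = \sqrt{3249 + 4} - \frac{767770}{384741} = \sqrt{3253} - \frac{767770}{384741} = - \frac{767770}{384741} + \sqrt{3253}$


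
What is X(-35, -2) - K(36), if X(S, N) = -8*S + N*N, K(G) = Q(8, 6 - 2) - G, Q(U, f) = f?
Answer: 316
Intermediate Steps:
K(G) = 4 - G (K(G) = (6 - 2) - G = 4 - G)
X(S, N) = N² - 8*S (X(S, N) = -8*S + N² = N² - 8*S)
X(-35, -2) - K(36) = ((-2)² - 8*(-35)) - (4 - 1*36) = (4 + 280) - (4 - 36) = 284 - 1*(-32) = 284 + 32 = 316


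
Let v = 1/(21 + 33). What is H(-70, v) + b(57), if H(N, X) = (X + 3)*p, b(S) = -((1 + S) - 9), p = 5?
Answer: -1831/54 ≈ -33.907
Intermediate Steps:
v = 1/54 ≈ 0.018519
b(S) = 8 - S (b(S) = -(-8 + S) = 8 - S)
H(N, X) = 15 + 5*X (H(N, X) = (X + 3)*5 = (3 + X)*5 = 15 + 5*X)
H(-70, v) + b(57) = (15 + 5*(1/54)) + (8 - 1*57) = (15 + 5/54) + (8 - 57) = 815/54 - 49 = -1831/54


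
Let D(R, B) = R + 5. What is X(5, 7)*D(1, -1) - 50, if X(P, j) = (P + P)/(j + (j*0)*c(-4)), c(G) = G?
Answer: -290/7 ≈ -41.429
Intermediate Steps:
D(R, B) = 5 + R
X(P, j) = 2*P/j (X(P, j) = (P + P)/(j + (j*0)*(-4)) = (2*P)/(j + 0*(-4)) = (2*P)/(j + 0) = (2*P)/j = 2*P/j)
X(5, 7)*D(1, -1) - 50 = (2*5/7)*(5 + 1) - 50 = (2*5*(⅐))*6 - 50 = (10/7)*6 - 50 = 60/7 - 50 = -290/7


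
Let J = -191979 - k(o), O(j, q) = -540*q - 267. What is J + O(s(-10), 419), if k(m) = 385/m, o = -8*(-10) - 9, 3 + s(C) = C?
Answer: -29714311/71 ≈ -4.1851e+5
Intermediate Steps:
s(C) = -3 + C
o = 71 (o = 80 - 9 = 71)
O(j, q) = -267 - 540*q
J = -13630894/71 (J = -191979 - 385/71 = -13630894/71 ≈ -1.9198e+5)
J + O(s(-10), 419) = -13630894/71 + (-267 - 540*419) = -13630894/71 + (-267 - 226260) = -13630894/71 - 226527 = -29714311/71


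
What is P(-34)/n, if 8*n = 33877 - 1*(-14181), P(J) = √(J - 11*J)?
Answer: 8*√85/24029 ≈ 0.0030695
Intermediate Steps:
P(J) = √10*√(-J) (P(J) = √(-10*J) = √10*√(-J))
n = 24029/4 (n = (33877 - 1*(-14181))/8 = (33877 + 14181)/8 = (⅛)*48058 = 24029/4 ≈ 6007.3)
P(-34)/n = (√10*√(-1*(-34)))/(24029/4) = (√10*√34)*(4/24029) = (2*√85)*(4/24029) = 8*√85/24029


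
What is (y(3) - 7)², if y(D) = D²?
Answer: 4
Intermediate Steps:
(y(3) - 7)² = (3² - 7)² = (9 - 7)² = 2² = 4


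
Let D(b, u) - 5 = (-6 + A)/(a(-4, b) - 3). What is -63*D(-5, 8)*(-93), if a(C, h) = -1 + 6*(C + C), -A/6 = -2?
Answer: 744093/26 ≈ 28619.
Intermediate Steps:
A = 12 (A = -6*(-2) = 12)
a(C, h) = -1 + 12*C (a(C, h) = -1 + 6*(2*C) = -1 + 12*C)
D(b, u) = 127/26 (D(b, u) = 5 + (-6 + 12)/((-1 + 12*(-4)) - 3) = 5 + 6/((-1 - 48) - 3) = 5 + 6/(-49 - 3) = 5 + 6/(-52) = 5 + 6*(-1/52) = 5 - 3/26 = 127/26)
-63*D(-5, 8)*(-93) = -63*127/26*(-93) = -8001/26*(-93) = 744093/26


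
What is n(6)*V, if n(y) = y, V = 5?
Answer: 30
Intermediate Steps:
n(6)*V = 6*5 = 30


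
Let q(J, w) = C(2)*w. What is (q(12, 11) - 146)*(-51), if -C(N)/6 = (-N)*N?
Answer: -6018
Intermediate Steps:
C(N) = 6*N² (C(N) = -6*(-N)*N = -(-6)*N² = 6*N²)
q(J, w) = 24*w (q(J, w) = (6*2²)*w = (6*4)*w = 24*w)
(q(12, 11) - 146)*(-51) = (24*11 - 146)*(-51) = (264 - 146)*(-51) = 118*(-51) = -6018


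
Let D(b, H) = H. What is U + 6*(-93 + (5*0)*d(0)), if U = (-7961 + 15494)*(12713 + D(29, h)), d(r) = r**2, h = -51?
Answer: 95382288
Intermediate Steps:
U = 95382846 (U = (-7961 + 15494)*(12713 - 51) = 7533*12662 = 95382846)
U + 6*(-93 + (5*0)*d(0)) = 95382846 + 6*(-93 + (5*0)*0**2) = 95382846 + 6*(-93 + 0*0) = 95382846 + 6*(-93 + 0) = 95382846 + 6*(-93) = 95382846 - 558 = 95382288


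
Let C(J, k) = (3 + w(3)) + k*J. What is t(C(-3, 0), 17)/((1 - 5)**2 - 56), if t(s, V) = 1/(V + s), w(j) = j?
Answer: -1/920 ≈ -0.0010870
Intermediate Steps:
C(J, k) = 6 + J*k (C(J, k) = (3 + 3) + k*J = 6 + J*k)
t(C(-3, 0), 17)/((1 - 5)**2 - 56) = 1/(((1 - 5)**2 - 56)*(17 + (6 - 3*0))) = 1/(((-4)**2 - 56)*(17 + (6 + 0))) = 1/((16 - 56)*(17 + 6)) = 1/(-40*23) = -1/40*1/23 = -1/920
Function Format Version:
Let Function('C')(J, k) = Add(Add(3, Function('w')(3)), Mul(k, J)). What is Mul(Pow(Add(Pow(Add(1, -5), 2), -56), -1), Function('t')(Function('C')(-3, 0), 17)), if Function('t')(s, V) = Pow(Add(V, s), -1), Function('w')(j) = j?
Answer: Rational(-1, 920) ≈ -0.0010870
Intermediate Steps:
Function('C')(J, k) = Add(6, Mul(J, k)) (Function('C')(J, k) = Add(Add(3, 3), Mul(k, J)) = Add(6, Mul(J, k)))
Mul(Pow(Add(Pow(Add(1, -5), 2), -56), -1), Function('t')(Function('C')(-3, 0), 17)) = Mul(Pow(Add(Pow(Add(1, -5), 2), -56), -1), Pow(Add(17, Add(6, Mul(-3, 0))), -1)) = Mul(Pow(Add(Pow(-4, 2), -56), -1), Pow(Add(17, Add(6, 0)), -1)) = Mul(Pow(Add(16, -56), -1), Pow(Add(17, 6), -1)) = Mul(Pow(-40, -1), Pow(23, -1)) = Mul(Rational(-1, 40), Rational(1, 23)) = Rational(-1, 920)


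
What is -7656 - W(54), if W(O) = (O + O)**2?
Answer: -19320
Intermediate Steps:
W(O) = 4*O**2 (W(O) = (2*O)**2 = 4*O**2)
-7656 - W(54) = -7656 - 4*54**2 = -7656 - 4*2916 = -7656 - 1*11664 = -7656 - 11664 = -19320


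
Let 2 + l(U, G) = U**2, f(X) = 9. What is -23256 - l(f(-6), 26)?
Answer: -23335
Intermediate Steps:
l(U, G) = -2 + U**2
-23256 - l(f(-6), 26) = -23256 - (-2 + 9**2) = -23256 - (-2 + 81) = -23256 - 1*79 = -23256 - 79 = -23335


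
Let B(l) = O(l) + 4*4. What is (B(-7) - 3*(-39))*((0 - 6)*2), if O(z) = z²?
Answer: -2184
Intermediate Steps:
B(l) = 16 + l² (B(l) = l² + 4*4 = l² + 16 = 16 + l²)
(B(-7) - 3*(-39))*((0 - 6)*2) = ((16 + (-7)²) - 3*(-39))*((0 - 6)*2) = ((16 + 49) + 117)*(-6*2) = (65 + 117)*(-12) = 182*(-12) = -2184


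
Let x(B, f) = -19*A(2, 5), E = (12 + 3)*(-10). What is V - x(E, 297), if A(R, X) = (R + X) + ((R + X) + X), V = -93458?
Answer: -93097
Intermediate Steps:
E = -150 (E = 15*(-10) = -150)
A(R, X) = 2*R + 3*X (A(R, X) = (R + X) + (R + 2*X) = 2*R + 3*X)
x(B, f) = -361 (x(B, f) = -19*(2*2 + 3*5) = -19*(4 + 15) = -19*19 = -361)
V - x(E, 297) = -93458 - 1*(-361) = -93458 + 361 = -93097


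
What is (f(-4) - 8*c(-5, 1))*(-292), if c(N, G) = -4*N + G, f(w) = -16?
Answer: 53728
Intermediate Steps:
c(N, G) = G - 4*N
(f(-4) - 8*c(-5, 1))*(-292) = (-16 - 8*(1 - 4*(-5)))*(-292) = (-16 - 8*(1 + 20))*(-292) = (-16 - 8*21)*(-292) = (-16 - 168)*(-292) = -184*(-292) = 53728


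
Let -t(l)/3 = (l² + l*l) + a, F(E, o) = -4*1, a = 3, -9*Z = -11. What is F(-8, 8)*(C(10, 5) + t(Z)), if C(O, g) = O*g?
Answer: -3460/27 ≈ -128.15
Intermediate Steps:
Z = 11/9 (Z = -⅑*(-11) = 11/9 ≈ 1.2222)
F(E, o) = -4
t(l) = -9 - 6*l² (t(l) = -3*((l² + l*l) + 3) = -3*((l² + l²) + 3) = -3*(2*l² + 3) = -3*(3 + 2*l²) = -9 - 6*l²)
F(-8, 8)*(C(10, 5) + t(Z)) = -4*(10*5 + (-9 - 6*(11/9)²)) = -4*(50 + (-9 - 6*121/81)) = -4*(50 + (-9 - 242/27)) = -4*(50 - 485/27) = -4*865/27 = -3460/27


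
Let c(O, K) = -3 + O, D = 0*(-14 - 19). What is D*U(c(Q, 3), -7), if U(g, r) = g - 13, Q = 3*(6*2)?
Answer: 0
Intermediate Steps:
Q = 36 (Q = 3*12 = 36)
D = 0 (D = 0*(-33) = 0)
U(g, r) = -13 + g
D*U(c(Q, 3), -7) = 0*(-13 + (-3 + 36)) = 0*(-13 + 33) = 0*20 = 0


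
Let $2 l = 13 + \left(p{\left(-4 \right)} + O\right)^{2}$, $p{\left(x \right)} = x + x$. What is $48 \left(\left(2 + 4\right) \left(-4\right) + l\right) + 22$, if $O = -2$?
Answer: $1582$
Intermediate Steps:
$p{\left(x \right)} = 2 x$
$l = \frac{113}{2}$ ($l = \frac{13 + \left(2 \left(-4\right) - 2\right)^{2}}{2} = \frac{13 + \left(-8 - 2\right)^{2}}{2} = \frac{13 + \left(-10\right)^{2}}{2} = \frac{13 + 100}{2} = \frac{1}{2} \cdot 113 = \frac{113}{2} \approx 56.5$)
$48 \left(\left(2 + 4\right) \left(-4\right) + l\right) + 22 = 48 \left(\left(2 + 4\right) \left(-4\right) + \frac{113}{2}\right) + 22 = 48 \left(6 \left(-4\right) + \frac{113}{2}\right) + 22 = 48 \left(-24 + \frac{113}{2}\right) + 22 = 48 \cdot \frac{65}{2} + 22 = 1560 + 22 = 1582$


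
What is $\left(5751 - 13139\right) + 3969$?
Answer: $-3419$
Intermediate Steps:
$\left(5751 - 13139\right) + 3969 = -7388 + 3969 = -3419$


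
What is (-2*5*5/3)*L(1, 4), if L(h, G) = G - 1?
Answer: -50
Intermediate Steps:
L(h, G) = -1 + G
(-2*5*5/3)*L(1, 4) = (-2*5*5/3)*(-1 + 4) = -50/3*3 = -50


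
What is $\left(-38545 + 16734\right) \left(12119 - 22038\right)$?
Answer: $216343309$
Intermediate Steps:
$\left(-38545 + 16734\right) \left(12119 - 22038\right) = \left(-21811\right) \left(-9919\right) = 216343309$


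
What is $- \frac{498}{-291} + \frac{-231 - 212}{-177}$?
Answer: $\frac{72353}{17169} \approx 4.2142$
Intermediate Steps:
$- \frac{498}{-291} + \frac{-231 - 212}{-177} = \left(-498\right) \left(- \frac{1}{291}\right) - - \frac{443}{177} = \frac{166}{97} + \frac{443}{177} = \frac{72353}{17169}$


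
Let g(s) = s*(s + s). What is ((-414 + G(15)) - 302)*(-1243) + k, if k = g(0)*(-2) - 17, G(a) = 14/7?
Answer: 887485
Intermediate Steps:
G(a) = 2 (G(a) = 14*(⅐) = 2)
g(s) = 2*s² (g(s) = s*(2*s) = 2*s²)
k = -17 (k = (2*0²)*(-2) - 17 = (2*0)*(-2) - 17 = 0*(-2) - 17 = 0 - 17 = -17)
((-414 + G(15)) - 302)*(-1243) + k = ((-414 + 2) - 302)*(-1243) - 17 = (-412 - 302)*(-1243) - 17 = -714*(-1243) - 17 = 887502 - 17 = 887485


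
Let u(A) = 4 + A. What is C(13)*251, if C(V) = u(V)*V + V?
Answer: 58734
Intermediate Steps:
C(V) = V + V*(4 + V) (C(V) = (4 + V)*V + V = V*(4 + V) + V = V + V*(4 + V))
C(13)*251 = (13*(5 + 13))*251 = (13*18)*251 = 234*251 = 58734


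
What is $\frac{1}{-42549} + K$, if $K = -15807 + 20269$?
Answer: $\frac{189853637}{42549} \approx 4462.0$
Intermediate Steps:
$K = 4462$
$\frac{1}{-42549} + K = \frac{1}{-42549} + 4462 = - \frac{1}{42549} + 4462 = \frac{189853637}{42549}$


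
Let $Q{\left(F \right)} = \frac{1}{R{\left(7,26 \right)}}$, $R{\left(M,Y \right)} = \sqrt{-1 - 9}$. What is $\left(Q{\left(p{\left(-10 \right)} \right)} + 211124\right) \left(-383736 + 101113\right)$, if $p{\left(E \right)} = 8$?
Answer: $-59668498252 + \frac{282623 i \sqrt{10}}{10} \approx -5.9668 \cdot 10^{10} + 89373.0 i$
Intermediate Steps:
$R{\left(M,Y \right)} = i \sqrt{10}$ ($R{\left(M,Y \right)} = \sqrt{-10} = i \sqrt{10}$)
$Q{\left(F \right)} = - \frac{i \sqrt{10}}{10}$ ($Q{\left(F \right)} = \frac{1}{i \sqrt{10}} = - \frac{i \sqrt{10}}{10}$)
$\left(Q{\left(p{\left(-10 \right)} \right)} + 211124\right) \left(-383736 + 101113\right) = \left(- \frac{i \sqrt{10}}{10} + 211124\right) \left(-383736 + 101113\right) = \left(211124 - \frac{i \sqrt{10}}{10}\right) \left(-282623\right) = -59668498252 + \frac{282623 i \sqrt{10}}{10}$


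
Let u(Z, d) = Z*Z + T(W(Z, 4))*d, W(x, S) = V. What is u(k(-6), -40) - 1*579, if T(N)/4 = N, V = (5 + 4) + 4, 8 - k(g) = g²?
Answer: -1875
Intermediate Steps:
k(g) = 8 - g²
V = 13 (V = 9 + 4 = 13)
W(x, S) = 13
T(N) = 4*N
u(Z, d) = Z² + 52*d (u(Z, d) = Z*Z + (4*13)*d = Z² + 52*d)
u(k(-6), -40) - 1*579 = ((8 - 1*(-6)²)² + 52*(-40)) - 1*579 = ((8 - 1*36)² - 2080) - 579 = ((8 - 36)² - 2080) - 579 = ((-28)² - 2080) - 579 = (784 - 2080) - 579 = -1296 - 579 = -1875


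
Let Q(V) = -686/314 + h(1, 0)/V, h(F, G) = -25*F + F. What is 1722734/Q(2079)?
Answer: -187435181934/238955 ≈ -7.8440e+5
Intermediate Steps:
h(F, G) = -24*F
Q(V) = -343/157 - 24/V (Q(V) = -686/314 + (-24*1)/V = -686*1/314 - 24/V = -343/157 - 24/V)
1722734/Q(2079) = 1722734/(-343/157 - 24/2079) = 1722734/(-343/157 - 24*1/2079) = 1722734/(-343/157 - 8/693) = 1722734/(-238955/108801) = 1722734*(-108801/238955) = -187435181934/238955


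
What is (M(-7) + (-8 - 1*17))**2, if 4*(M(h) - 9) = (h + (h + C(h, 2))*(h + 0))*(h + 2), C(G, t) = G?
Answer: 269361/16 ≈ 16835.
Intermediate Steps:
M(h) = 9 + (2 + h)*(h + 2*h**2)/4 (M(h) = 9 + ((h + (h + h)*(h + 0))*(h + 2))/4 = 9 + ((h + (2*h)*h)*(2 + h))/4 = 9 + ((h + 2*h**2)*(2 + h))/4 = 9 + ((2 + h)*(h + 2*h**2))/4 = 9 + (2 + h)*(h + 2*h**2)/4)
(M(-7) + (-8 - 1*17))**2 = ((9 + (1/2)*(-7) + (1/2)*(-7)**3 + (5/4)*(-7)**2) + (-8 - 1*17))**2 = ((9 - 7/2 + (1/2)*(-343) + (5/4)*49) + (-8 - 17))**2 = ((9 - 7/2 - 343/2 + 245/4) - 25)**2 = (-419/4 - 25)**2 = (-519/4)**2 = 269361/16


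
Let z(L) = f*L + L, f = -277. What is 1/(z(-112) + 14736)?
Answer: 1/45648 ≈ 2.1907e-5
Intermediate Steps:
z(L) = -276*L (z(L) = -277*L + L = -276*L)
1/(z(-112) + 14736) = 1/(-276*(-112) + 14736) = 1/(30912 + 14736) = 1/45648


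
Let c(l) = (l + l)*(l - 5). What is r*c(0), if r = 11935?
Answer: 0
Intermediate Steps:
c(l) = 2*l*(-5 + l) (c(l) = (2*l)*(-5 + l) = 2*l*(-5 + l))
r*c(0) = 11935*(2*0*(-5 + 0)) = 11935*(2*0*(-5)) = 11935*0 = 0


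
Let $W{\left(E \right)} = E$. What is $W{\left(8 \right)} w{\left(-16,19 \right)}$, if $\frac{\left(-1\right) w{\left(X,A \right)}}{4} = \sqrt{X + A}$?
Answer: $- 32 \sqrt{3} \approx -55.426$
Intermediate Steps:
$w{\left(X,A \right)} = - 4 \sqrt{A + X}$ ($w{\left(X,A \right)} = - 4 \sqrt{X + A} = - 4 \sqrt{A + X}$)
$W{\left(8 \right)} w{\left(-16,19 \right)} = 8 \left(- 4 \sqrt{19 - 16}\right) = 8 \left(- 4 \sqrt{3}\right) = - 32 \sqrt{3}$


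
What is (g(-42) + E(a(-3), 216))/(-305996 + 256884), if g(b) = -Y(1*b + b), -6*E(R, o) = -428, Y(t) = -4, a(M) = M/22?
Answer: -113/73668 ≈ -0.0015339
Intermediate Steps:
a(M) = M/22 (a(M) = M*(1/22) = M/22)
E(R, o) = 214/3 (E(R, o) = -1/6*(-428) = 214/3)
g(b) = 4 (g(b) = -1*(-4) = 4)
(g(-42) + E(a(-3), 216))/(-305996 + 256884) = (4 + 214/3)/(-305996 + 256884) = (226/3)/(-49112) = (226/3)*(-1/49112) = -113/73668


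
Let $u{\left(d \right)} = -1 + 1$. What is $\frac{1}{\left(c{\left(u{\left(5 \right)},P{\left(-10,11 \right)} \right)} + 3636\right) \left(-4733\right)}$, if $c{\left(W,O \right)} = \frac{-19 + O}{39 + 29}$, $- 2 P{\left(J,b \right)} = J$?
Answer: $- \frac{34}{585079261} \approx -5.8112 \cdot 10^{-8}$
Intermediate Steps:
$P{\left(J,b \right)} = - \frac{J}{2}$
$u{\left(d \right)} = 0$
$c{\left(W,O \right)} = - \frac{19}{68} + \frac{O}{68}$ ($c{\left(W,O \right)} = \frac{-19 + O}{68} = \left(-19 + O\right) \frac{1}{68} = - \frac{19}{68} + \frac{O}{68}$)
$\frac{1}{\left(c{\left(u{\left(5 \right)},P{\left(-10,11 \right)} \right)} + 3636\right) \left(-4733\right)} = \frac{1}{\left(\left(- \frac{19}{68} + \frac{\left(- \frac{1}{2}\right) \left(-10\right)}{68}\right) + 3636\right) \left(-4733\right)} = \frac{1}{\left(- \frac{19}{68} + \frac{1}{68} \cdot 5\right) + 3636} \left(- \frac{1}{4733}\right) = \frac{1}{\left(- \frac{19}{68} + \frac{5}{68}\right) + 3636} \left(- \frac{1}{4733}\right) = \frac{1}{- \frac{7}{34} + 3636} \left(- \frac{1}{4733}\right) = \frac{1}{\frac{123617}{34}} \left(- \frac{1}{4733}\right) = \frac{34}{123617} \left(- \frac{1}{4733}\right) = - \frac{34}{585079261}$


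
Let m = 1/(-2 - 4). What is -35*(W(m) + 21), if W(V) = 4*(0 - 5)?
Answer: -35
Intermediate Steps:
m = -1/6 (m = 1/(-6) = -1/6 ≈ -0.16667)
W(V) = -20 (W(V) = 4*(-5) = -20)
-35*(W(m) + 21) = -35*(-20 + 21) = -35*1 = -35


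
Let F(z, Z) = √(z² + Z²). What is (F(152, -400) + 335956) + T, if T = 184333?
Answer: 520289 + 8*√2861 ≈ 5.2072e+5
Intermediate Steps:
F(z, Z) = √(Z² + z²)
(F(152, -400) + 335956) + T = (√((-400)² + 152²) + 335956) + 184333 = (√(160000 + 23104) + 335956) + 184333 = (√183104 + 335956) + 184333 = (8*√2861 + 335956) + 184333 = (335956 + 8*√2861) + 184333 = 520289 + 8*√2861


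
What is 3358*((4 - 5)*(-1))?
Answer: 3358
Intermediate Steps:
3358*((4 - 5)*(-1)) = 3358*(-1*(-1)) = 3358*1 = 3358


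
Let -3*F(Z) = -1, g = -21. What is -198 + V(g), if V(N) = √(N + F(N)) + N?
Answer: -219 + I*√186/3 ≈ -219.0 + 4.5461*I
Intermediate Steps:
F(Z) = ⅓ (F(Z) = -⅓*(-1) = ⅓)
V(N) = N + √(⅓ + N) (V(N) = √(N + ⅓) + N = √(⅓ + N) + N = N + √(⅓ + N))
-198 + V(g) = -198 + (-21 + √(3 + 9*(-21))/3) = -198 + (-21 + √(3 - 189)/3) = -198 + (-21 + √(-186)/3) = -198 + (-21 + (I*√186)/3) = -198 + (-21 + I*√186/3) = -219 + I*√186/3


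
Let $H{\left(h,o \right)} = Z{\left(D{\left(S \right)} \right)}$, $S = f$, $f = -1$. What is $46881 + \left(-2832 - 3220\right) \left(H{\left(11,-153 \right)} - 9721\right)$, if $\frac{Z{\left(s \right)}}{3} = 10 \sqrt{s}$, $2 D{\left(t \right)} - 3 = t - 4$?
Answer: $58878373 - 181560 i \approx 5.8878 \cdot 10^{7} - 1.8156 \cdot 10^{5} i$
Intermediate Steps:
$S = -1$
$D{\left(t \right)} = - \frac{1}{2} + \frac{t}{2}$ ($D{\left(t \right)} = \frac{3}{2} + \frac{t - 4}{2} = \frac{3}{2} + \frac{-4 + t}{2} = \frac{3}{2} + \left(-2 + \frac{t}{2}\right) = - \frac{1}{2} + \frac{t}{2}$)
$Z{\left(s \right)} = 30 \sqrt{s}$ ($Z{\left(s \right)} = 3 \cdot 10 \sqrt{s} = 30 \sqrt{s}$)
$H{\left(h,o \right)} = 30 i$ ($H{\left(h,o \right)} = 30 \sqrt{- \frac{1}{2} + \frac{1}{2} \left(-1\right)} = 30 \sqrt{- \frac{1}{2} - \frac{1}{2}} = 30 \sqrt{-1} = 30 i$)
$46881 + \left(-2832 - 3220\right) \left(H{\left(11,-153 \right)} - 9721\right) = 46881 + \left(-2832 - 3220\right) \left(30 i - 9721\right) = 46881 - 6052 \left(-9721 + 30 i\right) = 46881 + \left(58831492 - 181560 i\right) = 58878373 - 181560 i$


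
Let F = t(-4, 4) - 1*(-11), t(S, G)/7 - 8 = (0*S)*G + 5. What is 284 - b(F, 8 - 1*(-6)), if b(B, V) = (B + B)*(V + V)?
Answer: -5428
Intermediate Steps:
t(S, G) = 91 (t(S, G) = 56 + 7*((0*S)*G + 5) = 56 + 7*(0*G + 5) = 56 + 7*(0 + 5) = 56 + 7*5 = 56 + 35 = 91)
F = 102 (F = 91 - 1*(-11) = 91 + 11 = 102)
b(B, V) = 4*B*V (b(B, V) = (2*B)*(2*V) = 4*B*V)
284 - b(F, 8 - 1*(-6)) = 284 - 4*102*(8 - 1*(-6)) = 284 - 4*102*(8 + 6) = 284 - 4*102*14 = 284 - 1*5712 = 284 - 5712 = -5428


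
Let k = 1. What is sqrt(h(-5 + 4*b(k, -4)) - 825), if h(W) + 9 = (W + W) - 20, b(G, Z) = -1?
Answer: 2*I*sqrt(218) ≈ 29.53*I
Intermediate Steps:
h(W) = -29 + 2*W (h(W) = -9 + ((W + W) - 20) = -9 + (2*W - 20) = -9 + (-20 + 2*W) = -29 + 2*W)
sqrt(h(-5 + 4*b(k, -4)) - 825) = sqrt((-29 + 2*(-5 + 4*(-1))) - 825) = sqrt((-29 + 2*(-5 - 4)) - 825) = sqrt((-29 + 2*(-9)) - 825) = sqrt((-29 - 18) - 825) = sqrt(-47 - 825) = sqrt(-872) = 2*I*sqrt(218)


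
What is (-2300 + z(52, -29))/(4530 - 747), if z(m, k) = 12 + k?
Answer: -2317/3783 ≈ -0.61248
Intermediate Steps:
(-2300 + z(52, -29))/(4530 - 747) = (-2300 + (12 - 29))/(4530 - 747) = (-2300 - 17)/3783 = -2317*1/3783 = -2317/3783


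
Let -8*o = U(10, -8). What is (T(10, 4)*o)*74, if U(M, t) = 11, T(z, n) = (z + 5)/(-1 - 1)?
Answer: 6105/8 ≈ 763.13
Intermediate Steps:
T(z, n) = -5/2 - z/2 (T(z, n) = (5 + z)/(-2) = (5 + z)*(-½) = -5/2 - z/2)
o = -11/8 (o = -⅛*11 = -11/8 ≈ -1.3750)
(T(10, 4)*o)*74 = ((-5/2 - ½*10)*(-11/8))*74 = ((-5/2 - 5)*(-11/8))*74 = -15/2*(-11/8)*74 = (165/16)*74 = 6105/8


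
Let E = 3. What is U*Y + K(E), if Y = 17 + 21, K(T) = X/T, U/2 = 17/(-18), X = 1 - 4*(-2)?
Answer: -619/9 ≈ -68.778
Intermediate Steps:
X = 9 (X = 1 + 8 = 9)
U = -17/9 (U = 2*(17/(-18)) = 2*(17*(-1/18)) = 2*(-17/18) = -17/9 ≈ -1.8889)
K(T) = 9/T
Y = 38
U*Y + K(E) = -17/9*38 + 9/3 = -646/9 + 9*(1/3) = -646/9 + 3 = -619/9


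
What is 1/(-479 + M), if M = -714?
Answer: -1/1193 ≈ -0.00083822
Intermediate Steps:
1/(-479 + M) = 1/(-479 - 714) = 1/(-1193) = -1/1193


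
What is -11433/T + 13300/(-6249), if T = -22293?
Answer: -25005787/15478773 ≈ -1.6155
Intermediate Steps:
-11433/T + 13300/(-6249) = -11433/(-22293) + 13300/(-6249) = -11433*(-1/22293) + 13300*(-1/6249) = 3811/7431 - 13300/6249 = -25005787/15478773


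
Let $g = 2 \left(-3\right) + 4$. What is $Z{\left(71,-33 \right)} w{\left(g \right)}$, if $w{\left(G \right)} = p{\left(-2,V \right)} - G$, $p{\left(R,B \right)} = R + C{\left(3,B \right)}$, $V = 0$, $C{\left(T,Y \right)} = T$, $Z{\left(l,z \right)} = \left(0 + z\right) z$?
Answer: $3267$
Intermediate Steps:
$Z{\left(l,z \right)} = z^{2}$ ($Z{\left(l,z \right)} = z z = z^{2}$)
$g = -2$ ($g = -6 + 4 = -2$)
$p{\left(R,B \right)} = 3 + R$ ($p{\left(R,B \right)} = R + 3 = 3 + R$)
$w{\left(G \right)} = 1 - G$ ($w{\left(G \right)} = \left(3 - 2\right) - G = 1 - G$)
$Z{\left(71,-33 \right)} w{\left(g \right)} = \left(-33\right)^{2} \left(1 - -2\right) = 1089 \left(1 + 2\right) = 1089 \cdot 3 = 3267$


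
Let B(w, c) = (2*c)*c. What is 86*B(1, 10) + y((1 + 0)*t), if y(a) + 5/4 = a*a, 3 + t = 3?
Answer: 68795/4 ≈ 17199.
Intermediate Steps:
t = 0 (t = -3 + 3 = 0)
B(w, c) = 2*c²
y(a) = -5/4 + a² (y(a) = -5/4 + a*a = -5/4 + a²)
86*B(1, 10) + y((1 + 0)*t) = 86*(2*10²) + (-5/4 + ((1 + 0)*0)²) = 86*(2*100) + (-5/4 + (1*0)²) = 86*200 + (-5/4 + 0²) = 17200 + (-5/4 + 0) = 17200 - 5/4 = 68795/4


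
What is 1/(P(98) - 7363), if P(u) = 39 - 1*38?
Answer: -1/7362 ≈ -0.00013583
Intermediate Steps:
P(u) = 1 (P(u) = 39 - 38 = 1)
1/(P(98) - 7363) = 1/(1 - 7363) = 1/(-7362) = -1/7362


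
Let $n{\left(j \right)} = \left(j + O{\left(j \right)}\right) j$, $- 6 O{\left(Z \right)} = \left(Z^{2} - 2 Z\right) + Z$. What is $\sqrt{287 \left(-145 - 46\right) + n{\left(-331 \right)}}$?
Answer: $\frac{\sqrt{55054074}}{3} \approx 2473.3$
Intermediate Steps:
$O{\left(Z \right)} = - \frac{Z^{2}}{6} + \frac{Z}{6}$ ($O{\left(Z \right)} = - \frac{\left(Z^{2} - 2 Z\right) + Z}{6} = - \frac{Z^{2} - Z}{6} = - \frac{Z^{2}}{6} + \frac{Z}{6}$)
$n{\left(j \right)} = j \left(j + \frac{j \left(1 - j\right)}{6}\right)$ ($n{\left(j \right)} = \left(j + \frac{j \left(1 - j\right)}{6}\right) j = j \left(j + \frac{j \left(1 - j\right)}{6}\right)$)
$\sqrt{287 \left(-145 - 46\right) + n{\left(-331 \right)}} = \sqrt{287 \left(-145 - 46\right) + \frac{\left(-331\right)^{2} \left(7 - -331\right)}{6}} = \sqrt{287 \left(-191\right) + \frac{1}{6} \cdot 109561 \left(7 + 331\right)} = \sqrt{-54817 + \frac{1}{6} \cdot 109561 \cdot 338} = \sqrt{-54817 + \frac{18515809}{3}} = \sqrt{\frac{18351358}{3}} = \frac{\sqrt{55054074}}{3}$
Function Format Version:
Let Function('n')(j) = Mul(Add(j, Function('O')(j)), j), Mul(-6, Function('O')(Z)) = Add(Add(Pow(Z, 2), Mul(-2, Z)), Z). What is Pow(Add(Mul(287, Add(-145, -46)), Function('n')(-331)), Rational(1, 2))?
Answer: Mul(Rational(1, 3), Pow(55054074, Rational(1, 2))) ≈ 2473.3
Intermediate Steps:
Function('O')(Z) = Add(Mul(Rational(-1, 6), Pow(Z, 2)), Mul(Rational(1, 6), Z)) (Function('O')(Z) = Mul(Rational(-1, 6), Add(Add(Pow(Z, 2), Mul(-2, Z)), Z)) = Mul(Rational(-1, 6), Add(Pow(Z, 2), Mul(-1, Z))) = Add(Mul(Rational(-1, 6), Pow(Z, 2)), Mul(Rational(1, 6), Z)))
Function('n')(j) = Mul(j, Add(j, Mul(Rational(1, 6), j, Add(1, Mul(-1, j))))) (Function('n')(j) = Mul(Add(j, Mul(Rational(1, 6), j, Add(1, Mul(-1, j)))), j) = Mul(j, Add(j, Mul(Rational(1, 6), j, Add(1, Mul(-1, j))))))
Pow(Add(Mul(287, Add(-145, -46)), Function('n')(-331)), Rational(1, 2)) = Pow(Add(Mul(287, Add(-145, -46)), Mul(Rational(1, 6), Pow(-331, 2), Add(7, Mul(-1, -331)))), Rational(1, 2)) = Pow(Add(Mul(287, -191), Mul(Rational(1, 6), 109561, Add(7, 331))), Rational(1, 2)) = Pow(Add(-54817, Mul(Rational(1, 6), 109561, 338)), Rational(1, 2)) = Pow(Add(-54817, Rational(18515809, 3)), Rational(1, 2)) = Pow(Rational(18351358, 3), Rational(1, 2)) = Mul(Rational(1, 3), Pow(55054074, Rational(1, 2)))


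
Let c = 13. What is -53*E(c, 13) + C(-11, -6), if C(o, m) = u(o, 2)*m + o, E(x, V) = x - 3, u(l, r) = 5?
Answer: -571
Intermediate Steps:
E(x, V) = -3 + x
C(o, m) = o + 5*m (C(o, m) = 5*m + o = o + 5*m)
-53*E(c, 13) + C(-11, -6) = -53*(-3 + 13) + (-11 + 5*(-6)) = -53*10 + (-11 - 30) = -530 - 41 = -571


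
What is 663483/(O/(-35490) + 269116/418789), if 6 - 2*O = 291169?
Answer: 2817494134362180/20148245041 ≈ 1.3984e+5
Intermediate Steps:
O = -291163/2 (O = 3 - ½*291169 = 3 - 291169/2 = -291163/2 ≈ -1.4558e+5)
663483/(O/(-35490) + 269116/418789) = 663483/(-291163/2/(-35490) + 269116/418789) = 663483/(-291163/2*(-1/35490) + 269116*(1/418789)) = 663483/(291163/70980 + 269116/418789) = 663483/(20148245041/4246520460) = 663483*(4246520460/20148245041) = 2817494134362180/20148245041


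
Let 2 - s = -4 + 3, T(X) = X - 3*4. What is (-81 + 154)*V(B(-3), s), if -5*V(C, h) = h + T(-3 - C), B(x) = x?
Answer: 657/5 ≈ 131.40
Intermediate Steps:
T(X) = -12 + X (T(X) = X - 12 = -12 + X)
s = 3 (s = 2 - (-4 + 3) = 2 - 1*(-1) = 2 + 1 = 3)
V(C, h) = 3 - h/5 + C/5 (V(C, h) = -(h + (-12 + (-3 - C)))/5 = -(h + (-15 - C))/5 = -(-15 + h - C)/5 = 3 - h/5 + C/5)
(-81 + 154)*V(B(-3), s) = (-81 + 154)*(3 - ⅕*3 + (⅕)*(-3)) = 73*(3 - ⅗ - ⅗) = 73*(9/5) = 657/5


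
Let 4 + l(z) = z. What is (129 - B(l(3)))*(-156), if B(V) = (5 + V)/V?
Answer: -20748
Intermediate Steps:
l(z) = -4 + z
B(V) = (5 + V)/V
(129 - B(l(3)))*(-156) = (129 - (5 + (-4 + 3))/(-4 + 3))*(-156) = (129 - (5 - 1)/(-1))*(-156) = (129 - (-1)*4)*(-156) = (129 - 1*(-4))*(-156) = (129 + 4)*(-156) = 133*(-156) = -20748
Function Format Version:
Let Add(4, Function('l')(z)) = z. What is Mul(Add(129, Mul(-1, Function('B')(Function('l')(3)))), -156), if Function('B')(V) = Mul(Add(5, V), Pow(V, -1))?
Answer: -20748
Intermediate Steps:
Function('l')(z) = Add(-4, z)
Function('B')(V) = Mul(Pow(V, -1), Add(5, V))
Mul(Add(129, Mul(-1, Function('B')(Function('l')(3)))), -156) = Mul(Add(129, Mul(-1, Mul(Pow(Add(-4, 3), -1), Add(5, Add(-4, 3))))), -156) = Mul(Add(129, Mul(-1, Mul(Pow(-1, -1), Add(5, -1)))), -156) = Mul(Add(129, Mul(-1, Mul(-1, 4))), -156) = Mul(Add(129, Mul(-1, -4)), -156) = Mul(Add(129, 4), -156) = Mul(133, -156) = -20748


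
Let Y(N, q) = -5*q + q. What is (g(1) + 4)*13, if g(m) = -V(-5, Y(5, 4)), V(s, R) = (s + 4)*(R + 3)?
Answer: -117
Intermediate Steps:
Y(N, q) = -4*q
V(s, R) = (3 + R)*(4 + s) (V(s, R) = (4 + s)*(3 + R) = (3 + R)*(4 + s))
g(m) = -13 (g(m) = -(12 + 3*(-5) + 4*(-4*4) - 4*4*(-5)) = -(12 - 15 + 4*(-16) - 16*(-5)) = -(12 - 15 - 64 + 80) = -1*13 = -13)
(g(1) + 4)*13 = (-13 + 4)*13 = -9*13 = -117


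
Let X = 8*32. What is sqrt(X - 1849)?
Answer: 3*I*sqrt(177) ≈ 39.912*I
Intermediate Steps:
X = 256
sqrt(X - 1849) = sqrt(256 - 1849) = sqrt(-1593) = 3*I*sqrt(177)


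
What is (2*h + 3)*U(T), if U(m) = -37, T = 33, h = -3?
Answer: 111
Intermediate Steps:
(2*h + 3)*U(T) = (2*(-3) + 3)*(-37) = (-6 + 3)*(-37) = -3*(-37) = 111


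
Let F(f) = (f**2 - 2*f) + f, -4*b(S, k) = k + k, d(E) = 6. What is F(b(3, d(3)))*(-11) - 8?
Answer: -140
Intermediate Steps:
b(S, k) = -k/2 (b(S, k) = -(k + k)/4 = -k/2)
F(f) = f**2 - f
F(b(3, d(3)))*(-11) - 8 = ((-1/2*6)*(-1 - 1/2*6))*(-11) - 8 = -3*(-1 - 3)*(-11) - 8 = -3*(-4)*(-11) - 8 = 12*(-11) - 8 = -132 - 8 = -140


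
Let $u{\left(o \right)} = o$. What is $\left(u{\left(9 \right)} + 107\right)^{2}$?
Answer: $13456$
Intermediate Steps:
$\left(u{\left(9 \right)} + 107\right)^{2} = \left(9 + 107\right)^{2} = 116^{2} = 13456$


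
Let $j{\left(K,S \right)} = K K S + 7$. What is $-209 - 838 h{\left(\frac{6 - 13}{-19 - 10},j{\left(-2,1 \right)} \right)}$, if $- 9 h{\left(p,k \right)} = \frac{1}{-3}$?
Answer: $- \frac{6481}{27} \approx -240.04$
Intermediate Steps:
$j{\left(K,S \right)} = 7 + S K^{2}$ ($j{\left(K,S \right)} = K^{2} S + 7 = S K^{2} + 7 = 7 + S K^{2}$)
$h{\left(p,k \right)} = \frac{1}{27}$ ($h{\left(p,k \right)} = - \frac{1}{9 \left(-3\right)} = \left(- \frac{1}{9}\right) \left(- \frac{1}{3}\right) = \frac{1}{27}$)
$-209 - 838 h{\left(\frac{6 - 13}{-19 - 10},j{\left(-2,1 \right)} \right)} = -209 - \frac{838}{27} = - \frac{6481}{27}$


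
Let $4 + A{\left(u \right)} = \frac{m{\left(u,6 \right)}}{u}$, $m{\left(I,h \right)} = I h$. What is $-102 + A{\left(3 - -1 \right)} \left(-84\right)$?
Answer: $-270$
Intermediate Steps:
$A{\left(u \right)} = 2$ ($A{\left(u \right)} = -4 + \frac{u 6}{u} = -4 + \frac{6 u}{u} = -4 + 6 = 2$)
$-102 + A{\left(3 - -1 \right)} \left(-84\right) = -102 + 2 \left(-84\right) = -102 - 168 = -270$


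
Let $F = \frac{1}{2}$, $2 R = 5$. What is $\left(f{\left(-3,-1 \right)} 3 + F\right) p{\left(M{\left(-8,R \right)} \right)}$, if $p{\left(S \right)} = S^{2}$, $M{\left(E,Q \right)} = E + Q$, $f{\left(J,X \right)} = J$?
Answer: $- \frac{2057}{8} \approx -257.13$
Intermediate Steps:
$R = \frac{5}{2}$ ($R = \frac{1}{2} \cdot 5 = \frac{5}{2} \approx 2.5$)
$F = \frac{1}{2} \approx 0.5$
$\left(f{\left(-3,-1 \right)} 3 + F\right) p{\left(M{\left(-8,R \right)} \right)} = \left(\left(-3\right) 3 + \frac{1}{2}\right) \left(-8 + \frac{5}{2}\right)^{2} = \left(-9 + \frac{1}{2}\right) \left(- \frac{11}{2}\right)^{2} = \left(- \frac{17}{2}\right) \frac{121}{4} = - \frac{2057}{8}$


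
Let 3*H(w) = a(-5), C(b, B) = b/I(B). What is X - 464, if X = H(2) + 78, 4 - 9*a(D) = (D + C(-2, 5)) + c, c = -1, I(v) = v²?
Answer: -28922/75 ≈ -385.63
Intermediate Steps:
C(b, B) = b/B² (C(b, B) = b/(B²) = b/B²)
a(D) = 127/225 - D/9 (a(D) = 4/9 - ((D - 2/5²) - 1)/9 = 4/9 - ((D - 2*1/25) - 1)/9 = 4/9 - ((D - 2/25) - 1)/9 = 4/9 - ((-2/25 + D) - 1)/9 = 4/9 - (-27/25 + D)/9 = 4/9 + (3/25 - D/9) = 127/225 - D/9)
H(w) = 28/75 (H(w) = (127/225 - ⅑*(-5))/3 = (127/225 + 5/9)/3 = (⅓)*(28/25) = 28/75)
X = 5878/75 (X = 28/75 + 78 = 5878/75 ≈ 78.373)
X - 464 = 5878/75 - 464 = -28922/75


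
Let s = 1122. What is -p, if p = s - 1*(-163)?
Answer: -1285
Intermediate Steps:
p = 1285 (p = 1122 - 1*(-163) = 1122 + 163 = 1285)
-p = -1*1285 = -1285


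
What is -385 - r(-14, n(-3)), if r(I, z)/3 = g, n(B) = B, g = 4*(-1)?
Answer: -373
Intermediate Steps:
g = -4
r(I, z) = -12 (r(I, z) = 3*(-4) = -12)
-385 - r(-14, n(-3)) = -385 - 1*(-12) = -385 + 12 = -373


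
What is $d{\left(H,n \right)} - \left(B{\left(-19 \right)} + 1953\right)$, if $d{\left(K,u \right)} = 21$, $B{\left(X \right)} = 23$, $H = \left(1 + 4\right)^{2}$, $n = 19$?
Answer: $-1955$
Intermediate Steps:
$H = 25$ ($H = 5^{2} = 25$)
$d{\left(H,n \right)} - \left(B{\left(-19 \right)} + 1953\right) = 21 - \left(23 + 1953\right) = 21 - 1976 = -1955$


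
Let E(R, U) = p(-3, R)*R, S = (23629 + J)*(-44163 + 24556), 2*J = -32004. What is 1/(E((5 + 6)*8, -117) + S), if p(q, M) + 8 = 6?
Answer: -1/149542765 ≈ -6.6871e-9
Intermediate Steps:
J = -16002 (J = (1/2)*(-32004) = -16002)
p(q, M) = -2 (p(q, M) = -8 + 6 = -2)
S = -149542589 (S = (23629 - 16002)*(-44163 + 24556) = 7627*(-19607) = -149542589)
E(R, U) = -2*R
1/(E((5 + 6)*8, -117) + S) = 1/(-2*(5 + 6)*8 - 149542589) = 1/(-22*8 - 149542589) = 1/(-2*88 - 149542589) = 1/(-176 - 149542589) = 1/(-149542765) = -1/149542765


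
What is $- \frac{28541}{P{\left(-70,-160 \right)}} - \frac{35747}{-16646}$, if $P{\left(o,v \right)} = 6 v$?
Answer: $\frac{254705303}{7990080} \approx 31.878$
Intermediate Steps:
$- \frac{28541}{P{\left(-70,-160 \right)}} - \frac{35747}{-16646} = - \frac{28541}{6 \left(-160\right)} - \frac{35747}{-16646} = - \frac{28541}{-960} - - \frac{35747}{16646} = \left(-28541\right) \left(- \frac{1}{960}\right) + \frac{35747}{16646} = \frac{28541}{960} + \frac{35747}{16646} = \frac{254705303}{7990080}$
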